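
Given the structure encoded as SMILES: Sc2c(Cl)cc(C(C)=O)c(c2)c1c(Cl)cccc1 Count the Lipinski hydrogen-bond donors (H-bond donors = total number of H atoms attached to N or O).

0

Donors: find every N or O and count the H atoms it carries.
  atom 9 (O): bond orders sum to 2 → 0 H
Lipinski HBD = 0.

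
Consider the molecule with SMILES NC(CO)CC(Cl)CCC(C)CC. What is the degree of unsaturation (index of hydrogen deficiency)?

0

Degree of unsaturation = (number of rings) + (number of π bonds).
Ring closures in the SMILES: 0.
π bonds: none → 0 DoU from unsaturation.
Total DoU = 0 + 0 = 0.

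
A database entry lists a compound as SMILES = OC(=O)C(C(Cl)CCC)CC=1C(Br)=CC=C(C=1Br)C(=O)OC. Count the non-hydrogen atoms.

Every atom symbol written in the SMILES (organic subset) is one heavy atom; implicit H are not written.
Heavy atoms by element → Br:2, C:15, Cl:1, O:4.
Total: 22.

22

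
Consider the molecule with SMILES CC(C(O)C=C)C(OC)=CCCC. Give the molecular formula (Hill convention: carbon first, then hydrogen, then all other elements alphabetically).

C11H20O2

Walk through each heavy atom and fill implicit hydrogens from standard valence (C 4, N 3, O 2, S 2, halogen 1):
  atom 1: C, bond orders sum to 1 (valence 4) → 3 H
  atom 2: C, bond orders sum to 3 (valence 4) → 1 H
  atom 3: C, bond orders sum to 3 (valence 4) → 1 H
  atom 4: O, bond orders sum to 1 (valence 2) → 1 H
  atom 5: C, bond orders sum to 3 (valence 4) → 1 H
  atom 6: C, bond orders sum to 2 (valence 4) → 2 H
  atom 7: C, bond orders sum to 4 (valence 4) → 0 H
  atom 8: O, bond orders sum to 2 (valence 2) → 0 H
  atom 9: C, bond orders sum to 1 (valence 4) → 3 H
  atom 10: C, bond orders sum to 3 (valence 4) → 1 H
  atom 11: C, bond orders sum to 2 (valence 4) → 2 H
  atom 12: C, bond orders sum to 2 (valence 4) → 2 H
  atom 13: C, bond orders sum to 1 (valence 4) → 3 H
Totals → C:11, H:20, O:2.
In Hill order: C11H20O2.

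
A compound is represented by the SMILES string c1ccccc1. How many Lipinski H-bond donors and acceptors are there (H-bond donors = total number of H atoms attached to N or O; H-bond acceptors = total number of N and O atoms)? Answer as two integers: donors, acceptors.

Donors: find every N or O and count the H atoms it carries.
  (no N or O atoms present)
Lipinski HBD = 0.
Acceptors: N atoms = 0, O atoms = 0 → HBA = 0.

0, 0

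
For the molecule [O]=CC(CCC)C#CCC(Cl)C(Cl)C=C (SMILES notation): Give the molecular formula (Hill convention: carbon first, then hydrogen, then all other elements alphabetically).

C12H16Cl2O

Walk through each heavy atom and fill implicit hydrogens from standard valence (C 4, N 3, O 2, S 2, halogen 1):
  atom 1: O with explicit H count 0
  atom 2: C, bond orders sum to 3 (valence 4) → 1 H
  atom 3: C, bond orders sum to 3 (valence 4) → 1 H
  atom 4: C, bond orders sum to 2 (valence 4) → 2 H
  atom 5: C, bond orders sum to 2 (valence 4) → 2 H
  atom 6: C, bond orders sum to 1 (valence 4) → 3 H
  atom 7: C, bond orders sum to 4 (valence 4) → 0 H
  atom 8: C, bond orders sum to 4 (valence 4) → 0 H
  atom 9: C, bond orders sum to 2 (valence 4) → 2 H
  atom 10: C, bond orders sum to 3 (valence 4) → 1 H
  atom 11: Cl (halogen, monovalent) → 0 H
  atom 12: C, bond orders sum to 3 (valence 4) → 1 H
  atom 13: Cl (halogen, monovalent) → 0 H
  atom 14: C, bond orders sum to 3 (valence 4) → 1 H
  atom 15: C, bond orders sum to 2 (valence 4) → 2 H
Totals → C:12, H:16, Cl:2, O:1.
In Hill order: C12H16Cl2O.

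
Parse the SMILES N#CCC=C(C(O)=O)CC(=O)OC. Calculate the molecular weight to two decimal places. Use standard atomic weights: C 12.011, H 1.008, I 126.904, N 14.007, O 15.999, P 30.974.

183.16 g/mol

First, the molecular formula is C8H9NO4 (counting implicit H from valence).
  C: 8 × 12.011 = 96.088
  H: 9 × 1.008 = 9.072
  N: 1 × 14.007 = 14.007
  O: 4 × 15.999 = 63.996
Sum: 8×12.011 + 9×1.008 + 1×14.007 + 4×15.999 = 183.163 → 183.16 g/mol.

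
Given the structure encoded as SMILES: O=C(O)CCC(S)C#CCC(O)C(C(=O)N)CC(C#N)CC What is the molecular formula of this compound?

Walk through each heavy atom and fill implicit hydrogens from standard valence (C 4, N 3, O 2, S 2, halogen 1):
  atom 1: O, bond orders sum to 2 (valence 2) → 0 H
  atom 2: C, bond orders sum to 4 (valence 4) → 0 H
  atom 3: O, bond orders sum to 1 (valence 2) → 1 H
  atom 4: C, bond orders sum to 2 (valence 4) → 2 H
  atom 5: C, bond orders sum to 2 (valence 4) → 2 H
  atom 6: C, bond orders sum to 3 (valence 4) → 1 H
  atom 7: S, bond orders sum to 1 (valence 2) → 1 H
  atom 8: C, bond orders sum to 4 (valence 4) → 0 H
  atom 9: C, bond orders sum to 4 (valence 4) → 0 H
  atom 10: C, bond orders sum to 2 (valence 4) → 2 H
  atom 11: C, bond orders sum to 3 (valence 4) → 1 H
  atom 12: O, bond orders sum to 1 (valence 2) → 1 H
  atom 13: C, bond orders sum to 3 (valence 4) → 1 H
  atom 14: C, bond orders sum to 4 (valence 4) → 0 H
  atom 15: O, bond orders sum to 2 (valence 2) → 0 H
  atom 16: N, bond orders sum to 1 (valence 3) → 2 H
  atom 17: C, bond orders sum to 2 (valence 4) → 2 H
  atom 18: C, bond orders sum to 3 (valence 4) → 1 H
  atom 19: C, bond orders sum to 4 (valence 4) → 0 H
  atom 20: N, bond orders sum to 3 (valence 3) → 0 H
  atom 21: C, bond orders sum to 2 (valence 4) → 2 H
  atom 22: C, bond orders sum to 1 (valence 4) → 3 H
Totals → C:15, H:22, N:2, O:4, S:1.

C15H22N2O4S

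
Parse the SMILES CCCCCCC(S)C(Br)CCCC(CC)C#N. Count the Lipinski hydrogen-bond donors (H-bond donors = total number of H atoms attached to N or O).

0

Donors: find every N or O and count the H atoms it carries.
  atom 18 (N): bond orders sum to 3 → 0 H
Lipinski HBD = 0.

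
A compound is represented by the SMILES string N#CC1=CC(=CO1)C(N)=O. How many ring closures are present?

In SMILES, each pair of matching ring-closure digits denotes one ring-closing bond; the number of such bonds equals the number of independent rings.
Ring-closure bonds here: 1.

1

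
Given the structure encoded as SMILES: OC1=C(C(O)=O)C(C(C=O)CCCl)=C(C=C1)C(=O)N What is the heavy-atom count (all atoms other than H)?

19

Every atom symbol written in the SMILES (organic subset) is one heavy atom; implicit H are not written.
Heavy atoms by element → C:12, Cl:1, N:1, O:5.
Total: 19.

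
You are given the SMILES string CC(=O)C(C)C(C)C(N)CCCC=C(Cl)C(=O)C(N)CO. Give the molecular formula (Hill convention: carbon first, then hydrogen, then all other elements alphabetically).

C15H27ClN2O3

Walk through each heavy atom and fill implicit hydrogens from standard valence (C 4, N 3, O 2, S 2, halogen 1):
  atom 1: C, bond orders sum to 1 (valence 4) → 3 H
  atom 2: C, bond orders sum to 4 (valence 4) → 0 H
  atom 3: O, bond orders sum to 2 (valence 2) → 0 H
  atom 4: C, bond orders sum to 3 (valence 4) → 1 H
  atom 5: C, bond orders sum to 1 (valence 4) → 3 H
  atom 6: C, bond orders sum to 3 (valence 4) → 1 H
  atom 7: C, bond orders sum to 1 (valence 4) → 3 H
  atom 8: C, bond orders sum to 3 (valence 4) → 1 H
  atom 9: N, bond orders sum to 1 (valence 3) → 2 H
  atom 10: C, bond orders sum to 2 (valence 4) → 2 H
  atom 11: C, bond orders sum to 2 (valence 4) → 2 H
  atom 12: C, bond orders sum to 2 (valence 4) → 2 H
  atom 13: C, bond orders sum to 3 (valence 4) → 1 H
  atom 14: C, bond orders sum to 4 (valence 4) → 0 H
  atom 15: Cl (halogen, monovalent) → 0 H
  atom 16: C, bond orders sum to 4 (valence 4) → 0 H
  atom 17: O, bond orders sum to 2 (valence 2) → 0 H
  atom 18: C, bond orders sum to 3 (valence 4) → 1 H
  atom 19: N, bond orders sum to 1 (valence 3) → 2 H
  atom 20: C, bond orders sum to 2 (valence 4) → 2 H
  atom 21: O, bond orders sum to 1 (valence 2) → 1 H
Totals → C:15, H:27, Cl:1, N:2, O:3.
In Hill order: C15H27ClN2O3.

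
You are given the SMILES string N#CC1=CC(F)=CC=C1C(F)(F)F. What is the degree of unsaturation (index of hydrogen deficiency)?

6

Molecular formula: C8H3F4N.
DoU = (2C + 2 + N − H − X) / 2, where X is the halogen count and O/S are ignored.
    = (2·8 + 2 + 1 − 3 − 4) / 2 = 12 / 2 = 6.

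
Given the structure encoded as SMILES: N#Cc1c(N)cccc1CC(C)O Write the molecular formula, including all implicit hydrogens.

C10H12N2O

Walk through each heavy atom and fill implicit hydrogens from standard valence (C 4, N 3, O 2, S 2, halogen 1); for lowercase aromatic atoms, an aromatic c carries 1 H when it has two neighbours and 0 H with three, and aromatic n carries 0 H:
  atom 1: N, bond orders sum to 3 (valence 3) → 0 H
  atom 2: C, bond orders sum to 4 (valence 4) → 0 H
  atom 3: aromatic c, 3 neighbours → 0 H
  atom 4: aromatic c, 3 neighbours → 0 H
  atom 5: N, bond orders sum to 1 (valence 3) → 2 H
  atom 6: aromatic c, 2 neighbours → 1 H
  atom 7: aromatic c, 2 neighbours → 1 H
  atom 8: aromatic c, 2 neighbours → 1 H
  atom 9: aromatic c, 3 neighbours → 0 H
  atom 10: C, bond orders sum to 2 (valence 4) → 2 H
  atom 11: C, bond orders sum to 3 (valence 4) → 1 H
  atom 12: C, bond orders sum to 1 (valence 4) → 3 H
  atom 13: O, bond orders sum to 1 (valence 2) → 1 H
Totals → C:10, H:12, N:2, O:1.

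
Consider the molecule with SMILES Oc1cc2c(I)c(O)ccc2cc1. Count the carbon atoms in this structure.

Count every carbon token in the SMILES (each C, including those in ring-closure positions and inside branches).
Carbon count: 10.

10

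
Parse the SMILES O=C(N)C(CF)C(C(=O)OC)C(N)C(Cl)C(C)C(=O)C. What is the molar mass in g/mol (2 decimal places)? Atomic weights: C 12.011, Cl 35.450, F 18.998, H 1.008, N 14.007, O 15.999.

First, the molecular formula is C12H20ClFN2O4 (counting implicit H from valence).
  C: 12 × 12.011 = 144.132
  Cl: 1 × 35.450 = 35.450
  F: 1 × 18.998 = 18.998
  H: 20 × 1.008 = 20.160
  N: 2 × 14.007 = 28.014
  O: 4 × 15.999 = 63.996
Sum: 12×12.011 + 1×35.450 + 1×18.998 + 20×1.008 + 2×14.007 + 4×15.999 = 310.750 → 310.75 g/mol.

310.75 g/mol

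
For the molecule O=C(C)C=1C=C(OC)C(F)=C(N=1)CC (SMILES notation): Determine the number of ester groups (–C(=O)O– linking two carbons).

Scan the SMILES for the ester motif — none present.
Groups that are present: 1 ether, 1 ketone.

0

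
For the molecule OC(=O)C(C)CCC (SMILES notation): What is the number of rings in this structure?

In SMILES, each pair of matching ring-closure digits denotes one ring-closing bond; the number of such bonds equals the number of independent rings.
Ring-closure bonds here: 0.

0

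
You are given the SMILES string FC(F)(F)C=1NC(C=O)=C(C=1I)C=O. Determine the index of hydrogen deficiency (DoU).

5

Molecular formula: C7H3F3INO2.
DoU = (2C + 2 + N − H − X) / 2, where X is the halogen count and O/S are ignored.
    = (2·7 + 2 + 1 − 3 − 4) / 2 = 10 / 2 = 5.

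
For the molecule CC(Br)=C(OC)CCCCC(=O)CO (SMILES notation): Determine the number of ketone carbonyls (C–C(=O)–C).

The ketone motif appears at heavy-atom position 11 in the SMILES.
Other groups present: 1 alkene, 1 ether, 1 hydroxyl.
Ketone count: 1.

1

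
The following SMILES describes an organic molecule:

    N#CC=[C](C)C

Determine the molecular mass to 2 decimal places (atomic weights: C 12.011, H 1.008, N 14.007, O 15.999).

81.12 g/mol

First, the molecular formula is C5H7N (counting implicit H from valence).
  C: 5 × 12.011 = 60.055
  H: 7 × 1.008 = 7.056
  N: 1 × 14.007 = 14.007
Sum: 5×12.011 + 7×1.008 + 1×14.007 = 81.118 → 81.12 g/mol.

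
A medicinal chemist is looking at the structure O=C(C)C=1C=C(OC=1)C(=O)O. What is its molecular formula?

Walk through each heavy atom and fill implicit hydrogens from standard valence (C 4, N 3, O 2, S 2, halogen 1):
  atom 1: O, bond orders sum to 2 (valence 2) → 0 H
  atom 2: C, bond orders sum to 4 (valence 4) → 0 H
  atom 3: C, bond orders sum to 1 (valence 4) → 3 H
  atom 4: C, bond orders sum to 4 (valence 4) → 0 H
  atom 5: C, bond orders sum to 3 (valence 4) → 1 H
  atom 6: C, bond orders sum to 4 (valence 4) → 0 H
  atom 7: O, bond orders sum to 2 (valence 2) → 0 H
  atom 8: C, bond orders sum to 3 (valence 4) → 1 H
  atom 9: C, bond orders sum to 4 (valence 4) → 0 H
  atom 10: O, bond orders sum to 2 (valence 2) → 0 H
  atom 11: O, bond orders sum to 1 (valence 2) → 1 H
Totals → C:7, H:6, O:4.

C7H6O4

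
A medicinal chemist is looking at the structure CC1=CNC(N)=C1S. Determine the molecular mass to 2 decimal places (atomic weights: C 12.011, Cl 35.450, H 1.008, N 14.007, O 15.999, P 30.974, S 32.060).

128.19 g/mol

First, the molecular formula is C5H8N2S (counting implicit H from valence).
  C: 5 × 12.011 = 60.055
  H: 8 × 1.008 = 8.064
  N: 2 × 14.007 = 28.014
  S: 1 × 32.060 = 32.060
Sum: 5×12.011 + 8×1.008 + 2×14.007 + 1×32.060 = 128.193 → 128.19 g/mol.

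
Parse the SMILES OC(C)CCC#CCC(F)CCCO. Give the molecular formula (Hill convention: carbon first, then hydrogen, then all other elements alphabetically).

Walk through each heavy atom and fill implicit hydrogens from standard valence (C 4, N 3, O 2, S 2, halogen 1):
  atom 1: O, bond orders sum to 1 (valence 2) → 1 H
  atom 2: C, bond orders sum to 3 (valence 4) → 1 H
  atom 3: C, bond orders sum to 1 (valence 4) → 3 H
  atom 4: C, bond orders sum to 2 (valence 4) → 2 H
  atom 5: C, bond orders sum to 2 (valence 4) → 2 H
  atom 6: C, bond orders sum to 4 (valence 4) → 0 H
  atom 7: C, bond orders sum to 4 (valence 4) → 0 H
  atom 8: C, bond orders sum to 2 (valence 4) → 2 H
  atom 9: C, bond orders sum to 3 (valence 4) → 1 H
  atom 10: F (halogen, monovalent) → 0 H
  atom 11: C, bond orders sum to 2 (valence 4) → 2 H
  atom 12: C, bond orders sum to 2 (valence 4) → 2 H
  atom 13: C, bond orders sum to 2 (valence 4) → 2 H
  atom 14: O, bond orders sum to 1 (valence 2) → 1 H
Totals → C:11, H:19, F:1, O:2.

C11H19FO2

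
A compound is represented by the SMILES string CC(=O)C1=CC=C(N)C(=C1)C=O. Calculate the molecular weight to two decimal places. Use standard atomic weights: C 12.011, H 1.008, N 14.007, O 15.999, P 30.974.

First, the molecular formula is C9H9NO2 (counting implicit H from valence).
  C: 9 × 12.011 = 108.099
  H: 9 × 1.008 = 9.072
  N: 1 × 14.007 = 14.007
  O: 2 × 15.999 = 31.998
Sum: 9×12.011 + 9×1.008 + 1×14.007 + 2×15.999 = 163.176 → 163.18 g/mol.

163.18 g/mol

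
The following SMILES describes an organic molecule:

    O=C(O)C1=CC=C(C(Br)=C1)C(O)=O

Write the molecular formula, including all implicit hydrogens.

Walk through each heavy atom and fill implicit hydrogens from standard valence (C 4, N 3, O 2, S 2, halogen 1):
  atom 1: O, bond orders sum to 2 (valence 2) → 0 H
  atom 2: C, bond orders sum to 4 (valence 4) → 0 H
  atom 3: O, bond orders sum to 1 (valence 2) → 1 H
  atom 4: C, bond orders sum to 4 (valence 4) → 0 H
  atom 5: C, bond orders sum to 3 (valence 4) → 1 H
  atom 6: C, bond orders sum to 3 (valence 4) → 1 H
  atom 7: C, bond orders sum to 4 (valence 4) → 0 H
  atom 8: C, bond orders sum to 4 (valence 4) → 0 H
  atom 9: Br (halogen, monovalent) → 0 H
  atom 10: C, bond orders sum to 3 (valence 4) → 1 H
  atom 11: C, bond orders sum to 4 (valence 4) → 0 H
  atom 12: O, bond orders sum to 1 (valence 2) → 1 H
  atom 13: O, bond orders sum to 2 (valence 2) → 0 H
Totals → C:8, H:5, Br:1, O:4.

C8H5BrO4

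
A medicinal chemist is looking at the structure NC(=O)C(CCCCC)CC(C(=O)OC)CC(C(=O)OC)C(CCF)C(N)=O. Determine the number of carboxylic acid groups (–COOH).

Scan the SMILES for the carboxylic acid motif — none present.
Groups that are present: 2 amide, 2 ester.

0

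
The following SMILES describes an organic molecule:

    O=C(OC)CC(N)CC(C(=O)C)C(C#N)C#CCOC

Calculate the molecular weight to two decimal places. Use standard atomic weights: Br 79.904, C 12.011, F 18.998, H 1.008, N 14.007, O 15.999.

280.32 g/mol

First, the molecular formula is C14H20N2O4 (counting implicit H from valence).
  C: 14 × 12.011 = 168.154
  H: 20 × 1.008 = 20.160
  N: 2 × 14.007 = 28.014
  O: 4 × 15.999 = 63.996
Sum: 14×12.011 + 20×1.008 + 2×14.007 + 4×15.999 = 280.324 → 280.32 g/mol.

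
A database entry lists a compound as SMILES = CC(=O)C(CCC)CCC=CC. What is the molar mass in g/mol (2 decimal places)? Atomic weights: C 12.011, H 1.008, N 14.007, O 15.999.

First, the molecular formula is C11H20O (counting implicit H from valence).
  C: 11 × 12.011 = 132.121
  H: 20 × 1.008 = 20.160
  O: 1 × 15.999 = 15.999
Sum: 11×12.011 + 20×1.008 + 1×15.999 = 168.280 → 168.28 g/mol.

168.28 g/mol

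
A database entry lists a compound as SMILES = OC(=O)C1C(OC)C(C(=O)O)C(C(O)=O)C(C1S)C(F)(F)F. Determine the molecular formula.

C11H13F3O7S

Walk through each heavy atom and fill implicit hydrogens from standard valence (C 4, N 3, O 2, S 2, halogen 1):
  atom 1: O, bond orders sum to 1 (valence 2) → 1 H
  atom 2: C, bond orders sum to 4 (valence 4) → 0 H
  atom 3: O, bond orders sum to 2 (valence 2) → 0 H
  atom 4: C, bond orders sum to 3 (valence 4) → 1 H
  atom 5: C, bond orders sum to 3 (valence 4) → 1 H
  atom 6: O, bond orders sum to 2 (valence 2) → 0 H
  atom 7: C, bond orders sum to 1 (valence 4) → 3 H
  atom 8: C, bond orders sum to 3 (valence 4) → 1 H
  atom 9: C, bond orders sum to 4 (valence 4) → 0 H
  atom 10: O, bond orders sum to 2 (valence 2) → 0 H
  atom 11: O, bond orders sum to 1 (valence 2) → 1 H
  atom 12: C, bond orders sum to 3 (valence 4) → 1 H
  atom 13: C, bond orders sum to 4 (valence 4) → 0 H
  atom 14: O, bond orders sum to 1 (valence 2) → 1 H
  atom 15: O, bond orders sum to 2 (valence 2) → 0 H
  atom 16: C, bond orders sum to 3 (valence 4) → 1 H
  atom 17: C, bond orders sum to 3 (valence 4) → 1 H
  atom 18: S, bond orders sum to 1 (valence 2) → 1 H
  atom 19: C, bond orders sum to 4 (valence 4) → 0 H
  atom 20: F (halogen, monovalent) → 0 H
  atom 21: F (halogen, monovalent) → 0 H
  atom 22: F (halogen, monovalent) → 0 H
Totals → C:11, H:13, F:3, O:7, S:1.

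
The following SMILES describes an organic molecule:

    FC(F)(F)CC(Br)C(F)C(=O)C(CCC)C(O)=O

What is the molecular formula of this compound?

Walk through each heavy atom and fill implicit hydrogens from standard valence (C 4, N 3, O 2, S 2, halogen 1):
  atom 1: F (halogen, monovalent) → 0 H
  atom 2: C, bond orders sum to 4 (valence 4) → 0 H
  atom 3: F (halogen, monovalent) → 0 H
  atom 4: F (halogen, monovalent) → 0 H
  atom 5: C, bond orders sum to 2 (valence 4) → 2 H
  atom 6: C, bond orders sum to 3 (valence 4) → 1 H
  atom 7: Br (halogen, monovalent) → 0 H
  atom 8: C, bond orders sum to 3 (valence 4) → 1 H
  atom 9: F (halogen, monovalent) → 0 H
  atom 10: C, bond orders sum to 4 (valence 4) → 0 H
  atom 11: O, bond orders sum to 2 (valence 2) → 0 H
  atom 12: C, bond orders sum to 3 (valence 4) → 1 H
  atom 13: C, bond orders sum to 2 (valence 4) → 2 H
  atom 14: C, bond orders sum to 2 (valence 4) → 2 H
  atom 15: C, bond orders sum to 1 (valence 4) → 3 H
  atom 16: C, bond orders sum to 4 (valence 4) → 0 H
  atom 17: O, bond orders sum to 1 (valence 2) → 1 H
  atom 18: O, bond orders sum to 2 (valence 2) → 0 H
Totals → C:10, H:13, Br:1, F:4, O:3.

C10H13BrF4O3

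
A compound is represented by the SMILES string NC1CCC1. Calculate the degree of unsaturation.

1

Degree of unsaturation = (number of rings) + (number of π bonds).
Ring closures in the SMILES: 1.
π bonds: none → 0 DoU from unsaturation.
Total DoU = 1 + 0 = 1.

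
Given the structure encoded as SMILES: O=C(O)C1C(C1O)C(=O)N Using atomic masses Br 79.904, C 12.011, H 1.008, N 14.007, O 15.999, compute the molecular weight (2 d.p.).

145.11 g/mol

First, the molecular formula is C5H7NO4 (counting implicit H from valence).
  C: 5 × 12.011 = 60.055
  H: 7 × 1.008 = 7.056
  N: 1 × 14.007 = 14.007
  O: 4 × 15.999 = 63.996
Sum: 5×12.011 + 7×1.008 + 1×14.007 + 4×15.999 = 145.114 → 145.11 g/mol.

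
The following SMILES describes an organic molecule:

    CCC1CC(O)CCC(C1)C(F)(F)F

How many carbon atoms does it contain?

10

Count every carbon token in the SMILES (each C, including those in ring-closure positions and inside branches).
Carbon count: 10.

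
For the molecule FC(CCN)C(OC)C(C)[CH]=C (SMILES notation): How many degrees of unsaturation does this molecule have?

1

Degree of unsaturation = (number of rings) + (number of π bonds).
Ring closures in the SMILES: 0.
π bonds: 1 double bond (each 1 DoU) → 1 DoU from unsaturation.
Total DoU = 0 + 1 = 1.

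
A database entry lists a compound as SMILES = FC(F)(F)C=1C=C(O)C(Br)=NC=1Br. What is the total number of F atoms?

3

Scan the SMILES for F atoms (remember two-letter symbols like Cl and Br are single atoms).
Fluorine count: 3.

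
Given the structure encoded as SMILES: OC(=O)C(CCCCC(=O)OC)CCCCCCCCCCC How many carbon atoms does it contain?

Count every carbon token in the SMILES (each C, including those in ring-closure positions and inside branches).
Carbon count: 19.

19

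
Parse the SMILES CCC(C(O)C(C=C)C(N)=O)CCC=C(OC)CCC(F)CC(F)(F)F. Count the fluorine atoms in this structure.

Scan the SMILES for F atoms (remember two-letter symbols like Cl and Br are single atoms).
Fluorine count: 4.

4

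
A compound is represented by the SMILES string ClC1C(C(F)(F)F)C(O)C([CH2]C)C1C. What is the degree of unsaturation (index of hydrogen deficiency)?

Molecular formula: C9H14ClF3O.
DoU = (2C + 2 + N − H − X) / 2, where X is the halogen count and O/S are ignored.
    = (2·9 + 2 + 0 − 14 − 4) / 2 = 2 / 2 = 1.

1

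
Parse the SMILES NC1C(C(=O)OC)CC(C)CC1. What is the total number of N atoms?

1

Scan the SMILES for N atoms (remember two-letter symbols like Cl and Br are single atoms).
Nitrogen count: 1.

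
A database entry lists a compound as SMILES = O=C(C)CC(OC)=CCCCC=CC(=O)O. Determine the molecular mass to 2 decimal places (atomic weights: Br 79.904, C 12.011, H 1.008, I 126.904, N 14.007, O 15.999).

First, the molecular formula is C12H18O4 (counting implicit H from valence).
  C: 12 × 12.011 = 144.132
  H: 18 × 1.008 = 18.144
  O: 4 × 15.999 = 63.996
Sum: 12×12.011 + 18×1.008 + 4×15.999 = 226.272 → 226.27 g/mol.

226.27 g/mol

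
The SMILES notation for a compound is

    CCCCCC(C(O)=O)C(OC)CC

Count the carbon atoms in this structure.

Count every carbon token in the SMILES (each C, including those in ring-closure positions and inside branches).
Carbon count: 11.

11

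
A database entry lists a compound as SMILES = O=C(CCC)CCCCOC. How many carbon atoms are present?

9

Count every carbon token in the SMILES (each C, including those in ring-closure positions and inside branches).
Carbon count: 9.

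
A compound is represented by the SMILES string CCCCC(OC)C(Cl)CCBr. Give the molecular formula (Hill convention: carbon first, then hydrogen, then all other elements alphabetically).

C9H18BrClO

Walk through each heavy atom and fill implicit hydrogens from standard valence (C 4, N 3, O 2, S 2, halogen 1):
  atom 1: C, bond orders sum to 1 (valence 4) → 3 H
  atom 2: C, bond orders sum to 2 (valence 4) → 2 H
  atom 3: C, bond orders sum to 2 (valence 4) → 2 H
  atom 4: C, bond orders sum to 2 (valence 4) → 2 H
  atom 5: C, bond orders sum to 3 (valence 4) → 1 H
  atom 6: O, bond orders sum to 2 (valence 2) → 0 H
  atom 7: C, bond orders sum to 1 (valence 4) → 3 H
  atom 8: C, bond orders sum to 3 (valence 4) → 1 H
  atom 9: Cl (halogen, monovalent) → 0 H
  atom 10: C, bond orders sum to 2 (valence 4) → 2 H
  atom 11: C, bond orders sum to 2 (valence 4) → 2 H
  atom 12: Br (halogen, monovalent) → 0 H
Totals → C:9, H:18, Br:1, Cl:1, O:1.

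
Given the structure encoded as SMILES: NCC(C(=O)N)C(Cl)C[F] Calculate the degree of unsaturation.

1

Degree of unsaturation = (number of rings) + (number of π bonds).
Ring closures in the SMILES: 0.
π bonds: 1 double bond (each 1 DoU) → 1 DoU from unsaturation.
Total DoU = 0 + 1 = 1.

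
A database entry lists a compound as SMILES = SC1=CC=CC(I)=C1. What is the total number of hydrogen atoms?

5

Walk through each heavy atom and fill implicit hydrogens from standard valence (C 4, N 3, O 2, S 2, halogen 1):
  atom 1: S, bond orders sum to 1 (valence 2) → 1 H
  atom 2: C, bond orders sum to 4 (valence 4) → 0 H
  atom 3: C, bond orders sum to 3 (valence 4) → 1 H
  atom 4: C, bond orders sum to 3 (valence 4) → 1 H
  atom 5: C, bond orders sum to 3 (valence 4) → 1 H
  atom 6: C, bond orders sum to 4 (valence 4) → 0 H
  atom 7: I (halogen, monovalent) → 0 H
  atom 8: C, bond orders sum to 3 (valence 4) → 1 H
Total hydrogens: 5.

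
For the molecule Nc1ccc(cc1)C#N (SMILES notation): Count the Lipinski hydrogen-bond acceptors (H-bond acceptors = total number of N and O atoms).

2

N atoms: 2; O atoms: 0.
Lipinski HBA = 2 + 0 = 2.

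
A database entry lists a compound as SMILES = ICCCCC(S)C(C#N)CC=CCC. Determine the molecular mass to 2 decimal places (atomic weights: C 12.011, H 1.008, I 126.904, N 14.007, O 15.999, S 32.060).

First, the molecular formula is C12H20INS (counting implicit H from valence).
  C: 12 × 12.011 = 144.132
  H: 20 × 1.008 = 20.160
  I: 1 × 126.904 = 126.904
  N: 1 × 14.007 = 14.007
  S: 1 × 32.060 = 32.060
Sum: 12×12.011 + 20×1.008 + 1×126.904 + 1×14.007 + 1×32.060 = 337.263 → 337.26 g/mol.

337.26 g/mol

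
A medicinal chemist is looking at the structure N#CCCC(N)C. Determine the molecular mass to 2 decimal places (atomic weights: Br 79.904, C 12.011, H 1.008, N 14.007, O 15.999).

First, the molecular formula is C5H10N2 (counting implicit H from valence).
  C: 5 × 12.011 = 60.055
  H: 10 × 1.008 = 10.080
  N: 2 × 14.007 = 28.014
Sum: 5×12.011 + 10×1.008 + 2×14.007 = 98.149 → 98.15 g/mol.

98.15 g/mol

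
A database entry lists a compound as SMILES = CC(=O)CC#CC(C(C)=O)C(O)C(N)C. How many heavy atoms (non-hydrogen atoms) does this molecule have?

15

Every atom symbol written in the SMILES (organic subset) is one heavy atom; implicit H are not written.
Heavy atoms by element → C:11, N:1, O:3.
Total: 15.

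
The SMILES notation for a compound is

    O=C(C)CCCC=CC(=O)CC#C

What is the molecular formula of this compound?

C11H14O2

Walk through each heavy atom and fill implicit hydrogens from standard valence (C 4, N 3, O 2, S 2, halogen 1):
  atom 1: O, bond orders sum to 2 (valence 2) → 0 H
  atom 2: C, bond orders sum to 4 (valence 4) → 0 H
  atom 3: C, bond orders sum to 1 (valence 4) → 3 H
  atom 4: C, bond orders sum to 2 (valence 4) → 2 H
  atom 5: C, bond orders sum to 2 (valence 4) → 2 H
  atom 6: C, bond orders sum to 2 (valence 4) → 2 H
  atom 7: C, bond orders sum to 3 (valence 4) → 1 H
  atom 8: C, bond orders sum to 3 (valence 4) → 1 H
  atom 9: C, bond orders sum to 4 (valence 4) → 0 H
  atom 10: O, bond orders sum to 2 (valence 2) → 0 H
  atom 11: C, bond orders sum to 2 (valence 4) → 2 H
  atom 12: C, bond orders sum to 4 (valence 4) → 0 H
  atom 13: C, bond orders sum to 3 (valence 4) → 1 H
Totals → C:11, H:14, O:2.
In Hill order: C11H14O2.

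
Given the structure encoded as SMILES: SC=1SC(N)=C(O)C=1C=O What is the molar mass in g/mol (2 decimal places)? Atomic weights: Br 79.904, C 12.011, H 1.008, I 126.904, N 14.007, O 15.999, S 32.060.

First, the molecular formula is C5H5NO2S2 (counting implicit H from valence).
  C: 5 × 12.011 = 60.055
  H: 5 × 1.008 = 5.040
  N: 1 × 14.007 = 14.007
  O: 2 × 15.999 = 31.998
  S: 2 × 32.060 = 64.120
Sum: 5×12.011 + 5×1.008 + 1×14.007 + 2×15.999 + 2×32.060 = 175.220 → 175.22 g/mol.

175.22 g/mol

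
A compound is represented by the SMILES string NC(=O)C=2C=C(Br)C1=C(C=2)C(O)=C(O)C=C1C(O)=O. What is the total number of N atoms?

1

Scan the SMILES for N atoms (remember two-letter symbols like Cl and Br are single atoms).
Nitrogen count: 1.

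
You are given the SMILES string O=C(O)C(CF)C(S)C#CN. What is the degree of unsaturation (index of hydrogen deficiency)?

Molecular formula: C6H8FNO2S.
DoU = (2C + 2 + N − H − X) / 2, where X is the halogen count and O/S are ignored.
    = (2·6 + 2 + 1 − 8 − 1) / 2 = 6 / 2 = 3.

3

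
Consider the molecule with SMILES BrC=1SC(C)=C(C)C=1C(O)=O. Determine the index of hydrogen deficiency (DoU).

Degree of unsaturation = (number of rings) + (number of π bonds).
Ring closures in the SMILES: 1.
π bonds: 3 double bonds (each 1 DoU) → 3 DoU from unsaturation.
Total DoU = 1 + 3 = 4.

4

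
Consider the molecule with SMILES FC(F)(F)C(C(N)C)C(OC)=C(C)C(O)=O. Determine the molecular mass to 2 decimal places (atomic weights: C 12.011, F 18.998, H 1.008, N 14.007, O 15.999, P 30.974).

First, the molecular formula is C9H14F3NO3 (counting implicit H from valence).
  C: 9 × 12.011 = 108.099
  F: 3 × 18.998 = 56.994
  H: 14 × 1.008 = 14.112
  N: 1 × 14.007 = 14.007
  O: 3 × 15.999 = 47.997
Sum: 9×12.011 + 3×18.998 + 14×1.008 + 1×14.007 + 3×15.999 = 241.209 → 241.21 g/mol.

241.21 g/mol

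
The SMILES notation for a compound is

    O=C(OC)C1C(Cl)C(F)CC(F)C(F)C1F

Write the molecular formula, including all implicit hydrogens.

Walk through each heavy atom and fill implicit hydrogens from standard valence (C 4, N 3, O 2, S 2, halogen 1):
  atom 1: O, bond orders sum to 2 (valence 2) → 0 H
  atom 2: C, bond orders sum to 4 (valence 4) → 0 H
  atom 3: O, bond orders sum to 2 (valence 2) → 0 H
  atom 4: C, bond orders sum to 1 (valence 4) → 3 H
  atom 5: C, bond orders sum to 3 (valence 4) → 1 H
  atom 6: C, bond orders sum to 3 (valence 4) → 1 H
  atom 7: Cl (halogen, monovalent) → 0 H
  atom 8: C, bond orders sum to 3 (valence 4) → 1 H
  atom 9: F (halogen, monovalent) → 0 H
  atom 10: C, bond orders sum to 2 (valence 4) → 2 H
  atom 11: C, bond orders sum to 3 (valence 4) → 1 H
  atom 12: F (halogen, monovalent) → 0 H
  atom 13: C, bond orders sum to 3 (valence 4) → 1 H
  atom 14: F (halogen, monovalent) → 0 H
  atom 15: C, bond orders sum to 3 (valence 4) → 1 H
  atom 16: F (halogen, monovalent) → 0 H
Totals → C:9, H:11, Cl:1, F:4, O:2.
In Hill order: C9H11ClF4O2.

C9H11ClF4O2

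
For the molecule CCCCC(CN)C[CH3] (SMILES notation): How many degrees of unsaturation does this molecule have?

Degree of unsaturation = (number of rings) + (number of π bonds).
Ring closures in the SMILES: 0.
π bonds: none → 0 DoU from unsaturation.
Total DoU = 0 + 0 = 0.

0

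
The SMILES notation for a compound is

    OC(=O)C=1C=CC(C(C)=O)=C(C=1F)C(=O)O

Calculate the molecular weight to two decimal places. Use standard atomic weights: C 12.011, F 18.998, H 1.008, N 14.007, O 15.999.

First, the molecular formula is C10H7FO5 (counting implicit H from valence).
  C: 10 × 12.011 = 120.110
  F: 1 × 18.998 = 18.998
  H: 7 × 1.008 = 7.056
  O: 5 × 15.999 = 79.995
Sum: 10×12.011 + 1×18.998 + 7×1.008 + 5×15.999 = 226.159 → 226.16 g/mol.

226.16 g/mol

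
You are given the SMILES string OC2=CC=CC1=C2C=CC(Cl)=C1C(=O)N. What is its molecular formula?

Walk through each heavy atom and fill implicit hydrogens from standard valence (C 4, N 3, O 2, S 2, halogen 1):
  atom 1: O, bond orders sum to 1 (valence 2) → 1 H
  atom 2: C, bond orders sum to 4 (valence 4) → 0 H
  atom 3: C, bond orders sum to 3 (valence 4) → 1 H
  atom 4: C, bond orders sum to 3 (valence 4) → 1 H
  atom 5: C, bond orders sum to 3 (valence 4) → 1 H
  atom 6: C, bond orders sum to 4 (valence 4) → 0 H
  atom 7: C, bond orders sum to 4 (valence 4) → 0 H
  atom 8: C, bond orders sum to 3 (valence 4) → 1 H
  atom 9: C, bond orders sum to 3 (valence 4) → 1 H
  atom 10: C, bond orders sum to 4 (valence 4) → 0 H
  atom 11: Cl (halogen, monovalent) → 0 H
  atom 12: C, bond orders sum to 4 (valence 4) → 0 H
  atom 13: C, bond orders sum to 4 (valence 4) → 0 H
  atom 14: O, bond orders sum to 2 (valence 2) → 0 H
  atom 15: N, bond orders sum to 1 (valence 3) → 2 H
Totals → C:11, H:8, Cl:1, N:1, O:2.
In Hill order: C11H8ClNO2.

C11H8ClNO2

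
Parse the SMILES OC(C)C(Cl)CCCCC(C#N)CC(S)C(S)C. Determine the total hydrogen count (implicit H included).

Walk through each heavy atom and fill implicit hydrogens from standard valence (C 4, N 3, O 2, S 2, halogen 1):
  atom 1: O, bond orders sum to 1 (valence 2) → 1 H
  atom 2: C, bond orders sum to 3 (valence 4) → 1 H
  atom 3: C, bond orders sum to 1 (valence 4) → 3 H
  atom 4: C, bond orders sum to 3 (valence 4) → 1 H
  atom 5: Cl (halogen, monovalent) → 0 H
  atom 6: C, bond orders sum to 2 (valence 4) → 2 H
  atom 7: C, bond orders sum to 2 (valence 4) → 2 H
  atom 8: C, bond orders sum to 2 (valence 4) → 2 H
  atom 9: C, bond orders sum to 2 (valence 4) → 2 H
  atom 10: C, bond orders sum to 3 (valence 4) → 1 H
  atom 11: C, bond orders sum to 4 (valence 4) → 0 H
  atom 12: N, bond orders sum to 3 (valence 3) → 0 H
  atom 13: C, bond orders sum to 2 (valence 4) → 2 H
  atom 14: C, bond orders sum to 3 (valence 4) → 1 H
  atom 15: S, bond orders sum to 1 (valence 2) → 1 H
  atom 16: C, bond orders sum to 3 (valence 4) → 1 H
  atom 17: S, bond orders sum to 1 (valence 2) → 1 H
  atom 18: C, bond orders sum to 1 (valence 4) → 3 H
Total hydrogens: 24.

24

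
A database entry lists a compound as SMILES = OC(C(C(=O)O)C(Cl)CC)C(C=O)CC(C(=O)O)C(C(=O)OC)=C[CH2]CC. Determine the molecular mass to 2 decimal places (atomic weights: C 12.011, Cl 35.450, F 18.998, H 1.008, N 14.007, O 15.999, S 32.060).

406.86 g/mol

First, the molecular formula is C18H27ClO8 (counting implicit H from valence).
  C: 18 × 12.011 = 216.198
  Cl: 1 × 35.450 = 35.450
  H: 27 × 1.008 = 27.216
  O: 8 × 15.999 = 127.992
Sum: 18×12.011 + 1×35.450 + 27×1.008 + 8×15.999 = 406.856 → 406.86 g/mol.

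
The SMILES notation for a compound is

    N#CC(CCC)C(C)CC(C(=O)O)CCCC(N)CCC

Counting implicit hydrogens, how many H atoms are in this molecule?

32

Walk through each heavy atom and fill implicit hydrogens from standard valence (C 4, N 3, O 2, S 2, halogen 1):
  atom 1: N, bond orders sum to 3 (valence 3) → 0 H
  atom 2: C, bond orders sum to 4 (valence 4) → 0 H
  atom 3: C, bond orders sum to 3 (valence 4) → 1 H
  atom 4: C, bond orders sum to 2 (valence 4) → 2 H
  atom 5: C, bond orders sum to 2 (valence 4) → 2 H
  atom 6: C, bond orders sum to 1 (valence 4) → 3 H
  atom 7: C, bond orders sum to 3 (valence 4) → 1 H
  atom 8: C, bond orders sum to 1 (valence 4) → 3 H
  atom 9: C, bond orders sum to 2 (valence 4) → 2 H
  atom 10: C, bond orders sum to 3 (valence 4) → 1 H
  atom 11: C, bond orders sum to 4 (valence 4) → 0 H
  atom 12: O, bond orders sum to 2 (valence 2) → 0 H
  atom 13: O, bond orders sum to 1 (valence 2) → 1 H
  atom 14: C, bond orders sum to 2 (valence 4) → 2 H
  atom 15: C, bond orders sum to 2 (valence 4) → 2 H
  atom 16: C, bond orders sum to 2 (valence 4) → 2 H
  atom 17: C, bond orders sum to 3 (valence 4) → 1 H
  atom 18: N, bond orders sum to 1 (valence 3) → 2 H
  atom 19: C, bond orders sum to 2 (valence 4) → 2 H
  atom 20: C, bond orders sum to 2 (valence 4) → 2 H
  atom 21: C, bond orders sum to 1 (valence 4) → 3 H
Total hydrogens: 32.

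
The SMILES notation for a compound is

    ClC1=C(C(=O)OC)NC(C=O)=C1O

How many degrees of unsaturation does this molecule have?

Degree of unsaturation = (number of rings) + (number of π bonds).
Ring closures in the SMILES: 1.
π bonds: 4 double bonds (each 1 DoU) → 4 DoU from unsaturation.
Total DoU = 1 + 4 = 5.

5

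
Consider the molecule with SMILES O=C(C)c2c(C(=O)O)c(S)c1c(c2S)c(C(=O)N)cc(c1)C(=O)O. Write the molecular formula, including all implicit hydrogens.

Walk through each heavy atom and fill implicit hydrogens from standard valence (C 4, N 3, O 2, S 2, halogen 1); for lowercase aromatic atoms, an aromatic c carries 1 H when it has two neighbours and 0 H with three, and aromatic n carries 0 H:
  atom 1: O, bond orders sum to 2 (valence 2) → 0 H
  atom 2: C, bond orders sum to 4 (valence 4) → 0 H
  atom 3: C, bond orders sum to 1 (valence 4) → 3 H
  atom 4: aromatic c, 3 neighbours → 0 H
  atom 5: aromatic c, 3 neighbours → 0 H
  atom 6: C, bond orders sum to 4 (valence 4) → 0 H
  atom 7: O, bond orders sum to 2 (valence 2) → 0 H
  atom 8: O, bond orders sum to 1 (valence 2) → 1 H
  atom 9: aromatic c, 3 neighbours → 0 H
  atom 10: S, bond orders sum to 1 (valence 2) → 1 H
  atom 11: aromatic c, 3 neighbours → 0 H
  atom 12: aromatic c, 3 neighbours → 0 H
  atom 13: aromatic c, 3 neighbours → 0 H
  atom 14: S, bond orders sum to 1 (valence 2) → 1 H
  atom 15: aromatic c, 3 neighbours → 0 H
  atom 16: C, bond orders sum to 4 (valence 4) → 0 H
  atom 17: O, bond orders sum to 2 (valence 2) → 0 H
  atom 18: N, bond orders sum to 1 (valence 3) → 2 H
  atom 19: aromatic c, 2 neighbours → 1 H
  atom 20: aromatic c, 3 neighbours → 0 H
  atom 21: aromatic c, 2 neighbours → 1 H
  atom 22: C, bond orders sum to 4 (valence 4) → 0 H
  atom 23: O, bond orders sum to 2 (valence 2) → 0 H
  atom 24: O, bond orders sum to 1 (valence 2) → 1 H
Totals → C:15, H:11, N:1, O:6, S:2.
In Hill order: C15H11NO6S2.

C15H11NO6S2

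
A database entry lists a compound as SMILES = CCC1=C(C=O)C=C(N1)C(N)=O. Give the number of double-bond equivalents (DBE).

5

Degree of unsaturation = (number of rings) + (number of π bonds).
Ring closures in the SMILES: 1.
π bonds: 4 double bonds (each 1 DoU) → 4 DoU from unsaturation.
Total DoU = 1 + 4 = 5.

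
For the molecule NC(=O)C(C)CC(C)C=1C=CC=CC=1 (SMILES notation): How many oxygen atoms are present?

Scan the SMILES for O atoms (remember two-letter symbols like Cl and Br are single atoms).
Oxygen count: 1.

1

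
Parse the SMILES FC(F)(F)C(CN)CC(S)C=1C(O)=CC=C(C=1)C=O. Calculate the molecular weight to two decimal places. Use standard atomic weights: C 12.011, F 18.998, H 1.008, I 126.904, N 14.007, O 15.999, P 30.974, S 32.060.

First, the molecular formula is C12H14F3NO2S (counting implicit H from valence).
  C: 12 × 12.011 = 144.132
  F: 3 × 18.998 = 56.994
  H: 14 × 1.008 = 14.112
  N: 1 × 14.007 = 14.007
  O: 2 × 15.999 = 31.998
  S: 1 × 32.060 = 32.060
Sum: 12×12.011 + 3×18.998 + 14×1.008 + 1×14.007 + 2×15.999 + 1×32.060 = 293.303 → 293.30 g/mol.

293.30 g/mol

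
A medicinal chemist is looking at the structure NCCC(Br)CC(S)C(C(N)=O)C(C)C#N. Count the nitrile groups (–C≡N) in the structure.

The nitrile motif appears at heavy-atom position 15 in the SMILES.
Other groups present: 1 amide, 1 primary amine, 1 thiol.
Nitrile count: 1.

1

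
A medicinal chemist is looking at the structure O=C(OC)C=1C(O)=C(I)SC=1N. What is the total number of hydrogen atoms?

6

Walk through each heavy atom and fill implicit hydrogens from standard valence (C 4, N 3, O 2, S 2, halogen 1):
  atom 1: O, bond orders sum to 2 (valence 2) → 0 H
  atom 2: C, bond orders sum to 4 (valence 4) → 0 H
  atom 3: O, bond orders sum to 2 (valence 2) → 0 H
  atom 4: C, bond orders sum to 1 (valence 4) → 3 H
  atom 5: C, bond orders sum to 4 (valence 4) → 0 H
  atom 6: C, bond orders sum to 4 (valence 4) → 0 H
  atom 7: O, bond orders sum to 1 (valence 2) → 1 H
  atom 8: C, bond orders sum to 4 (valence 4) → 0 H
  atom 9: I (halogen, monovalent) → 0 H
  atom 10: S, bond orders sum to 2 (valence 2) → 0 H
  atom 11: C, bond orders sum to 4 (valence 4) → 0 H
  atom 12: N, bond orders sum to 1 (valence 3) → 2 H
Total hydrogens: 6.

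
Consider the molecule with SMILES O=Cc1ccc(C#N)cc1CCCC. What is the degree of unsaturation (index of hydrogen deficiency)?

Molecular formula: C12H13NO.
DoU = (2C + 2 + N − H − X) / 2, where X is the halogen count and O/S are ignored.
    = (2·12 + 2 + 1 − 13 − 0) / 2 = 14 / 2 = 7.

7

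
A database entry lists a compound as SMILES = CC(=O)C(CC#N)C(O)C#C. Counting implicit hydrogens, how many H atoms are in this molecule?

Walk through each heavy atom and fill implicit hydrogens from standard valence (C 4, N 3, O 2, S 2, halogen 1):
  atom 1: C, bond orders sum to 1 (valence 4) → 3 H
  atom 2: C, bond orders sum to 4 (valence 4) → 0 H
  atom 3: O, bond orders sum to 2 (valence 2) → 0 H
  atom 4: C, bond orders sum to 3 (valence 4) → 1 H
  atom 5: C, bond orders sum to 2 (valence 4) → 2 H
  atom 6: C, bond orders sum to 4 (valence 4) → 0 H
  atom 7: N, bond orders sum to 3 (valence 3) → 0 H
  atom 8: C, bond orders sum to 3 (valence 4) → 1 H
  atom 9: O, bond orders sum to 1 (valence 2) → 1 H
  atom 10: C, bond orders sum to 4 (valence 4) → 0 H
  atom 11: C, bond orders sum to 3 (valence 4) → 1 H
Total hydrogens: 9.

9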